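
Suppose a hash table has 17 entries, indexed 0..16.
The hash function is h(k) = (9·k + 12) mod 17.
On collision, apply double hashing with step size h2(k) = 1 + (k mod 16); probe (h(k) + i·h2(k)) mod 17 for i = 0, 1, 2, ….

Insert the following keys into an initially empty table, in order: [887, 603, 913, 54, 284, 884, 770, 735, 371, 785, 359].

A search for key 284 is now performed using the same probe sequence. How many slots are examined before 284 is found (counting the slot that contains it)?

2

Insert 887: h=5, slot 5 empty => index 5.
Insert 603: h=16, slot 16 empty => index 16.
Insert 913: h=1, slot 1 empty => index 1.
Insert 54: h=5, h2=7, slot 5 occupied => index 12.
Insert 284: h=1, h2=13, slot 1 occupied => index 14.
Insert 884: h=12, h2=5, slot 12 occupied => index 0.
Insert 770: h=6, slot 6 empty => index 6.
Insert 735: h=14, h2=16, slot 14 occupied => index 13.
Insert 371: h=2, slot 2 empty => index 2.
Insert 785: h=5, h2=2, slot 5 occupied => index 7.
Insert 359: h=13, h2=8, slot 13 occupied => index 4.
Table: [884, 913, 371, _, 359, 887, 770, 785, _, _, _, _, 54, 735, 284, _, 603]
Lookup 284: h=1, h2=13, probe 1,14 → found at 14.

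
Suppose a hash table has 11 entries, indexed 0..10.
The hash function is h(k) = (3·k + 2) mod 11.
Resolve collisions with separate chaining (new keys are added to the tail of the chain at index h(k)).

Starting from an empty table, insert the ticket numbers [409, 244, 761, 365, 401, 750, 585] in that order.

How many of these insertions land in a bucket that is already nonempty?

5

409 → bucket 8
244 → bucket 8 (collision)
761 → bucket 8 (collision)
365 → bucket 8 (collision)
401 → bucket 6
750 → bucket 8 (collision)
585 → bucket 8 (collision)
Final buckets:
0: —
1: —
2: —
3: —
4: —
5: —
6: 401
7: —
8: 409 -> 244 -> 761 -> 365 -> 750 -> 585
9: —
10: —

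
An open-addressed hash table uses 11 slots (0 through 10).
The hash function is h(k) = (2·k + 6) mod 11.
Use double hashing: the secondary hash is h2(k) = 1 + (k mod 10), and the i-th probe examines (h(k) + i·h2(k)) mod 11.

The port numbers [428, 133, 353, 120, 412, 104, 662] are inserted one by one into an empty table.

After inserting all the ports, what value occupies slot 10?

428: h=4 -> slot 4
133: h=8 -> slot 8
353: h=8, h2=4, probe 8,1 -> slot 1
120: h=4, h2=1, probe 4,5 -> slot 5
412: h=5, h2=3, probe 5,8,0 -> slot 0
104: h=5, h2=5, probe 5,10 -> slot 10
662: h=10, h2=3, probe 10,2 -> slot 2
Table: [412, 353, 662, ., 428, 120, ., ., 133, ., 104]

104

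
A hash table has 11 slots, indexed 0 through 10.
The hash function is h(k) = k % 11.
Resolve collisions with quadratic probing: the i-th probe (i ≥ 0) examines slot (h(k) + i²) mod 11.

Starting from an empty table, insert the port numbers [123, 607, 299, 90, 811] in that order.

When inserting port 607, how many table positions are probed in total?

2

Insert 123: h=2, slot 2 empty -> index 2.
Insert 607: h=2, slot 2 occupied -> index 3.
Insert 299: h=2, slots 2,3 occupied -> index 6.
Insert 90: h=2, slots 2,3,6 occupied -> index 0.
Insert 811: h=8, slot 8 empty -> index 8.
Table: [90, ., 123, 607, ., ., 299, ., 811, ., .]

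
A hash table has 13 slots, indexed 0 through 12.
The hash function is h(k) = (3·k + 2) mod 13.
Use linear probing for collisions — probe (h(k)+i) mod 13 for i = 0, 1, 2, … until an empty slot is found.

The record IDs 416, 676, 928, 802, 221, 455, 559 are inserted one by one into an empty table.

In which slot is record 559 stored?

8

Insert 416: h=2, slot 2 empty → index 2.
Insert 676: h=2, slot 2 occupied → index 3.
Insert 928: h=4, slot 4 empty → index 4.
Insert 802: h=3, slots 3,4 occupied → index 5.
Insert 221: h=2, slots 2,3,4,5 occupied → index 6.
Insert 455: h=2, slots 2,3,4,5,6 occupied → index 7.
Insert 559: h=2, slots 2,3,4,5,6,7 occupied → index 8.
Table: [—, —, 416, 676, 928, 802, 221, 455, 559, —, —, —, —]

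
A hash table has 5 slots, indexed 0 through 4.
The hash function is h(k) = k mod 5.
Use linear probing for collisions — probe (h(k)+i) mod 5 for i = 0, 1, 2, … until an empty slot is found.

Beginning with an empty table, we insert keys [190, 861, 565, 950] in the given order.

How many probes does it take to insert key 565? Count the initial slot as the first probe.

190: h=0 -> slot 0
861: h=1 -> slot 1
565: h=0, probe 0,1,2 -> slot 2
950: h=0, probe 0,1,2,3 -> slot 3
Table: [190, 861, 565, 950, _]

3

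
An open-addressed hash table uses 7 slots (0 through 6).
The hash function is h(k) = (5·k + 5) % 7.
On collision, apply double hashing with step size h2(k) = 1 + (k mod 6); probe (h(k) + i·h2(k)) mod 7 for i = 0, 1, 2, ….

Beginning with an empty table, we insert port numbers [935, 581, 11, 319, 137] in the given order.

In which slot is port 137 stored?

2

935 hashes to 4; slot 4 is free -> place at 4.
581 hashes to 5; slot 5 is free -> place at 5.
11 hashes to 4, h2=6; 4 taken -> place at 3.
319 hashes to 4, h2=2; 4 taken -> place at 6.
137 hashes to 4, h2=6; 4,3 taken -> place at 2.
Table: [—, —, 137, 11, 935, 581, 319]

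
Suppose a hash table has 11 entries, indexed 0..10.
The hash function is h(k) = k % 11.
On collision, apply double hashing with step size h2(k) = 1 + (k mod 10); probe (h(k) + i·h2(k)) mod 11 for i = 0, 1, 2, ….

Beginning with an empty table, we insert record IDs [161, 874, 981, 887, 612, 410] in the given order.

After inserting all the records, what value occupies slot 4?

887

161 hashes to 7; slot 7 is free -> place at 7.
874 hashes to 5; slot 5 is free -> place at 5.
981 hashes to 2; slot 2 is free -> place at 2.
887 hashes to 7, h2=8; 7 taken -> place at 4.
612 hashes to 7, h2=3; 7 taken -> place at 10.
410 hashes to 3; slot 3 is free -> place at 3.
Table: [—, —, 981, 410, 887, 874, —, 161, —, —, 612]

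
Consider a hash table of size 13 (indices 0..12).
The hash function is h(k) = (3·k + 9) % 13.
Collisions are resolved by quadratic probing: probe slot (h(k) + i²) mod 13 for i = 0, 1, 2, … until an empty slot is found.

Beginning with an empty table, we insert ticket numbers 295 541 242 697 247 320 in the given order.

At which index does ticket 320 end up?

Insert 295: h=10, slot 10 empty => index 10.
Insert 541: h=7, slot 7 empty => index 7.
Insert 242: h=7, slot 7 occupied => index 8.
Insert 697: h=7, slots 7,8 occupied => index 11.
Insert 247: h=9, slot 9 empty => index 9.
Insert 320: h=7, slots 7,8,11 occupied => index 3.
Table: [_, _, _, 320, _, _, _, 541, 242, 247, 295, 697, _]

3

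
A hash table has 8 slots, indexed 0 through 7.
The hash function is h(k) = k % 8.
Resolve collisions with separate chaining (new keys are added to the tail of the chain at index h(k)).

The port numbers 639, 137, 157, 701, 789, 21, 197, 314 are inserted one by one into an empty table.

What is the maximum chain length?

5

Insert 639: h=7, bucket 7 empty → new chain.
Insert 137: h=1, bucket 1 empty → new chain.
Insert 157: h=5, bucket 5 empty → new chain.
Insert 701: h=5, bucket 5 nonempty → append to chain.
Insert 789: h=5, bucket 5 nonempty → append to chain.
Insert 21: h=5, bucket 5 nonempty → append to chain.
Insert 197: h=5, bucket 5 nonempty → append to chain.
Insert 314: h=2, bucket 2 empty → new chain.
Final buckets:
0: .
1: 137
2: 314
3: .
4: .
5: 157 -> 701 -> 789 -> 21 -> 197
6: .
7: 639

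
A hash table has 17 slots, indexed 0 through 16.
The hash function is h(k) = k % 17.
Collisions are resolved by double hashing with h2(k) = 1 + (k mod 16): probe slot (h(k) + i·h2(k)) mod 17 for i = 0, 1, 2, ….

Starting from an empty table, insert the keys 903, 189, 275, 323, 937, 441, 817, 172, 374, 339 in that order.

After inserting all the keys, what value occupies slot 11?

903 hashes to 2; slot 2 is free → place at 2.
189 hashes to 2, h2=14; 2 taken → place at 16.
275 hashes to 3; slot 3 is free → place at 3.
323 hashes to 0; slot 0 is free → place at 0.
937 hashes to 2, h2=10; 2 taken → place at 12.
441 hashes to 16, h2=10; 16 taken → place at 9.
817 hashes to 1; slot 1 is free → place at 1.
172 hashes to 2, h2=13; 2 taken → place at 15.
374 hashes to 0, h2=7; 0 taken → place at 7.
339 hashes to 16, h2=4; 16,3,7 taken → place at 11.
Table: [323, 817, 903, 275, ∅, ∅, ∅, 374, ∅, 441, ∅, 339, 937, ∅, ∅, 172, 189]

339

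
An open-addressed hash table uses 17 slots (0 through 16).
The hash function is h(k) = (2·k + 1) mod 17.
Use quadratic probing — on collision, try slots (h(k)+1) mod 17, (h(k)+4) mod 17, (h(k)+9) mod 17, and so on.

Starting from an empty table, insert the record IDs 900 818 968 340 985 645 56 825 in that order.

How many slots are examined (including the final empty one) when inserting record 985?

3

900: h=16 → slot 16
818: h=5 → slot 5
968: h=16, probe 16,0 → slot 0
340: h=1 → slot 1
985: h=16, probe 16,0,3 → slot 3
645: h=16, probe 16,0,3,8 → slot 8
56: h=11 → slot 11
825: h=2 → slot 2
Table: [968, 340, 825, 985, -, 818, -, -, 645, -, -, 56, -, -, -, -, 900]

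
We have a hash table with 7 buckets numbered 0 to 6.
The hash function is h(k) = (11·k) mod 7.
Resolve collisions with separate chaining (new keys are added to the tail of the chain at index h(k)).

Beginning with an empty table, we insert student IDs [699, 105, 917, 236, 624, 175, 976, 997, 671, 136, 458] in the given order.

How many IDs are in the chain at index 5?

Insert 699: h=3, bucket 3 empty → new chain.
Insert 105: h=0, bucket 0 empty → new chain.
Insert 917: h=0, bucket 0 nonempty → append to chain.
Insert 236: h=6, bucket 6 empty → new chain.
Insert 624: h=4, bucket 4 empty → new chain.
Insert 175: h=0, bucket 0 nonempty → append to chain.
Insert 976: h=5, bucket 5 empty → new chain.
Insert 997: h=5, bucket 5 nonempty → append to chain.
Insert 671: h=3, bucket 3 nonempty → append to chain.
Insert 136: h=5, bucket 5 nonempty → append to chain.
Insert 458: h=5, bucket 5 nonempty → append to chain.
Final buckets:
0: 105 -> 917 -> 175
1: ∅
2: ∅
3: 699 -> 671
4: 624
5: 976 -> 997 -> 136 -> 458
6: 236

4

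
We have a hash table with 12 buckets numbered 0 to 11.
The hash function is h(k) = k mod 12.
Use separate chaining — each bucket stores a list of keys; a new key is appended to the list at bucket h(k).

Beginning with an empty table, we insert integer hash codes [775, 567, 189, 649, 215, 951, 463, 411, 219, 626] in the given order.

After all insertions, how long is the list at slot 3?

4

Insert 775: h=7, bucket 7 empty -> new chain.
Insert 567: h=3, bucket 3 empty -> new chain.
Insert 189: h=9, bucket 9 empty -> new chain.
Insert 649: h=1, bucket 1 empty -> new chain.
Insert 215: h=11, bucket 11 empty -> new chain.
Insert 951: h=3, bucket 3 nonempty -> append to chain.
Insert 463: h=7, bucket 7 nonempty -> append to chain.
Insert 411: h=3, bucket 3 nonempty -> append to chain.
Insert 219: h=3, bucket 3 nonempty -> append to chain.
Insert 626: h=2, bucket 2 empty -> new chain.
Final buckets:
0: ∅
1: 649
2: 626
3: 567 -> 951 -> 411 -> 219
4: ∅
5: ∅
6: ∅
7: 775 -> 463
8: ∅
9: 189
10: ∅
11: 215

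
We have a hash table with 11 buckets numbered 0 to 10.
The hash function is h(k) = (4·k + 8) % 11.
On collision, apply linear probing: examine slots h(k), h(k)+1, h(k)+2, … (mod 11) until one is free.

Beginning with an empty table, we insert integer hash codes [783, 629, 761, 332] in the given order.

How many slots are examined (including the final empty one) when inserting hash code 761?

783 hashes to 5; slot 5 is free -> place at 5.
629 hashes to 5; 5 taken -> place at 6.
761 hashes to 5; 5,6 taken -> place at 7.
332 hashes to 5; 5,6,7 taken -> place at 8.
Table: [_, _, _, _, _, 783, 629, 761, 332, _, _]

3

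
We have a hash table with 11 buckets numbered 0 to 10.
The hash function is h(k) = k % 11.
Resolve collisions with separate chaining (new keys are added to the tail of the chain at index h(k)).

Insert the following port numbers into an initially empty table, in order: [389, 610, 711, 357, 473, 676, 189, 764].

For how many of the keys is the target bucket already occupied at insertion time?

3

Insert 389: h=4, bucket 4 empty -> new chain.
Insert 610: h=5, bucket 5 empty -> new chain.
Insert 711: h=7, bucket 7 empty -> new chain.
Insert 357: h=5, bucket 5 nonempty -> append to chain.
Insert 473: h=0, bucket 0 empty -> new chain.
Insert 676: h=5, bucket 5 nonempty -> append to chain.
Insert 189: h=2, bucket 2 empty -> new chain.
Insert 764: h=5, bucket 5 nonempty -> append to chain.
Final buckets:
0: 473
1: .
2: 189
3: .
4: 389
5: 610 -> 357 -> 676 -> 764
6: .
7: 711
8: .
9: .
10: .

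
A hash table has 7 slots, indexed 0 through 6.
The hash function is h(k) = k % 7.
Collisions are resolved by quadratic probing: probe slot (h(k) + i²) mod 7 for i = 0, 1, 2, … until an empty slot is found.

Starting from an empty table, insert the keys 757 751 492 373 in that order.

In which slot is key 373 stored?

Insert 757: h=1, slot 1 empty → index 1.
Insert 751: h=2, slot 2 empty → index 2.
Insert 492: h=2, slot 2 occupied → index 3.
Insert 373: h=2, slots 2,3 occupied → index 6.
Table: [_, 757, 751, 492, _, _, 373]

6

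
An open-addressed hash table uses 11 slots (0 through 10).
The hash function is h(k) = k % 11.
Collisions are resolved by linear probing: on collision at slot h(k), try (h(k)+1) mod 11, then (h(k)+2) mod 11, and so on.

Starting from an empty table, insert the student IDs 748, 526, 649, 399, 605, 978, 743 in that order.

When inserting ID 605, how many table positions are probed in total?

3

Insert 748: h=0, slot 0 empty → index 0.
Insert 526: h=9, slot 9 empty → index 9.
Insert 649: h=0, slot 0 occupied → index 1.
Insert 399: h=3, slot 3 empty → index 3.
Insert 605: h=0, slots 0,1 occupied → index 2.
Insert 978: h=10, slot 10 empty → index 10.
Insert 743: h=6, slot 6 empty → index 6.
Table: [748, 649, 605, 399, ∅, ∅, 743, ∅, ∅, 526, 978]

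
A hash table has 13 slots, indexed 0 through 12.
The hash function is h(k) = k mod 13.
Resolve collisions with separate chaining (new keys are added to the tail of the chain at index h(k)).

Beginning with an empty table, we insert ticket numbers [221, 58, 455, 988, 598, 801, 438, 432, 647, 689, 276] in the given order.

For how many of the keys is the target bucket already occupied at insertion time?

5

Insert 221: h=0, bucket 0 empty -> new chain.
Insert 58: h=6, bucket 6 empty -> new chain.
Insert 455: h=0, bucket 0 nonempty -> append to chain.
Insert 988: h=0, bucket 0 nonempty -> append to chain.
Insert 598: h=0, bucket 0 nonempty -> append to chain.
Insert 801: h=8, bucket 8 empty -> new chain.
Insert 438: h=9, bucket 9 empty -> new chain.
Insert 432: h=3, bucket 3 empty -> new chain.
Insert 647: h=10, bucket 10 empty -> new chain.
Insert 689: h=0, bucket 0 nonempty -> append to chain.
Insert 276: h=3, bucket 3 nonempty -> append to chain.
Final buckets:
0: 221 -> 455 -> 988 -> 598 -> 689
1: ∅
2: ∅
3: 432 -> 276
4: ∅
5: ∅
6: 58
7: ∅
8: 801
9: 438
10: 647
11: ∅
12: ∅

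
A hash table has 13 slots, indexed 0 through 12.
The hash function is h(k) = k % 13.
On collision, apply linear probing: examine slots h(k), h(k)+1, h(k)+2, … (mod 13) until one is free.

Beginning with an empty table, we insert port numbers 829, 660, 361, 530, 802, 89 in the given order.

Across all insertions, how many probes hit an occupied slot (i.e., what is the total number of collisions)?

829 hashes to 10; slot 10 is free → place at 10.
660 hashes to 10; 10 taken → place at 11.
361 hashes to 10; 10,11 taken → place at 12.
530 hashes to 10; 10,11,12 taken → place at 0.
802 hashes to 9; slot 9 is free → place at 9.
89 hashes to 11; 11,12,0 taken → place at 1.
Table: [530, 89, ∅, ∅, ∅, ∅, ∅, ∅, ∅, 802, 829, 660, 361]

9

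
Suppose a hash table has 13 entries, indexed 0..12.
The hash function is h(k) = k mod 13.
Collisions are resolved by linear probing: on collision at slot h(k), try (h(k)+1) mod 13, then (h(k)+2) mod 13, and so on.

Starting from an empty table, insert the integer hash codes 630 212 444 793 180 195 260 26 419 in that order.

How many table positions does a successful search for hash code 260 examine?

4

630: h=6 -> slot 6
212: h=4 -> slot 4
444: h=2 -> slot 2
793: h=0 -> slot 0
180: h=11 -> slot 11
195: h=0, probe 0,1 -> slot 1
260: h=0, probe 0,1,2,3 -> slot 3
26: h=0, probe 0,1,2,3,4,5 -> slot 5
419: h=3, probe 3,4,5,6,7 -> slot 7
Table: [793, 195, 444, 260, 212, 26, 630, 419, ∅, ∅, ∅, 180, ∅]
Lookup 260: h=0, probe 0,1,2,3 → found at 3.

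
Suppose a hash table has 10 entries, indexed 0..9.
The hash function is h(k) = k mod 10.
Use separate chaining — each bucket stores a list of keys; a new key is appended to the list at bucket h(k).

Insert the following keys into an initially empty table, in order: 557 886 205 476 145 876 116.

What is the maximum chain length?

557 -> bucket 7
886 -> bucket 6
205 -> bucket 5
476 -> bucket 6 (collision)
145 -> bucket 5 (collision)
876 -> bucket 6 (collision)
116 -> bucket 6 (collision)
Final buckets:
0: .
1: .
2: .
3: .
4: .
5: 205 -> 145
6: 886 -> 476 -> 876 -> 116
7: 557
8: .
9: .

4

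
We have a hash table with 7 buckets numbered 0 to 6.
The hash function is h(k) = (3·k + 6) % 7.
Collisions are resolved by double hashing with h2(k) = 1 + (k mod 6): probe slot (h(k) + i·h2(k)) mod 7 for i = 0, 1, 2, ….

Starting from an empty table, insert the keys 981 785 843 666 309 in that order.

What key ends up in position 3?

981: h=2 → slot 2
785: h=2, h2=6, probe 2,1 → slot 1
843: h=1, h2=4, probe 1,5 → slot 5
666: h=2, h2=1, probe 2,3 → slot 3
309: h=2, h2=4, probe 2,6 → slot 6
Table: [-, 785, 981, 666, -, 843, 309]

666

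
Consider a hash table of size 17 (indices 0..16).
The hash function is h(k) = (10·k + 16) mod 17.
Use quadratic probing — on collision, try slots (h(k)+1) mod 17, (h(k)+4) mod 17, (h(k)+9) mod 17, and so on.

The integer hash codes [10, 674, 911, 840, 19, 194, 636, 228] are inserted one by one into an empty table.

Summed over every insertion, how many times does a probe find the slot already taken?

10: h=14 → slot 14
674: h=7 → slot 7
911: h=14, probe 14,15 → slot 15
840: h=1 → slot 1
19: h=2 → slot 2
194: h=1, probe 1,2,5 → slot 5
636: h=1, probe 1,2,5,10 → slot 10
228: h=1, probe 1,2,5,10,0 → slot 0
Table: [228, 840, 19, ∅, ∅, 194, ∅, 674, ∅, ∅, 636, ∅, ∅, ∅, 10, 911, ∅]

10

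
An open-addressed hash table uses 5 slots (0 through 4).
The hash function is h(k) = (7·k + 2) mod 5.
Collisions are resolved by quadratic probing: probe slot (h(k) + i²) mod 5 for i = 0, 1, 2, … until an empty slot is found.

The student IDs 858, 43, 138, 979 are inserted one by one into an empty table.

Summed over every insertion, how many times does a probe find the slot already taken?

3

Insert 858: h=3, slot 3 empty -> index 3.
Insert 43: h=3, slot 3 occupied -> index 4.
Insert 138: h=3, slots 3,4 occupied -> index 2.
Insert 979: h=0, slot 0 empty -> index 0.
Table: [979, -, 138, 858, 43]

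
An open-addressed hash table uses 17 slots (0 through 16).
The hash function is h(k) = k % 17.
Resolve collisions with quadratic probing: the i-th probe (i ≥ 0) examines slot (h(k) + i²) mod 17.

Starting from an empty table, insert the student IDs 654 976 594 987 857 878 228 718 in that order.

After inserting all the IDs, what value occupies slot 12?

878

Insert 654: h=8, slot 8 empty → index 8.
Insert 976: h=7, slot 7 empty → index 7.
Insert 594: h=16, slot 16 empty → index 16.
Insert 987: h=1, slot 1 empty → index 1.
Insert 857: h=7, slots 7,8 occupied → index 11.
Insert 878: h=11, slot 11 occupied → index 12.
Insert 228: h=7, slots 7,8,11,16 occupied → index 6.
Insert 718: h=4, slot 4 empty → index 4.
Table: [∅, 987, ∅, ∅, 718, ∅, 228, 976, 654, ∅, ∅, 857, 878, ∅, ∅, ∅, 594]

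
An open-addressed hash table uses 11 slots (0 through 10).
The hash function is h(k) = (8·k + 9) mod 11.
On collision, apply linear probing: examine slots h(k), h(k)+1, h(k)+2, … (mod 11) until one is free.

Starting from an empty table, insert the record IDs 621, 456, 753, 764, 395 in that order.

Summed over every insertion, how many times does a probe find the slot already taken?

6

Insert 621: h=5, slot 5 empty => index 5.
Insert 456: h=5, slot 5 occupied => index 6.
Insert 753: h=5, slots 5,6 occupied => index 7.
Insert 764: h=5, slots 5,6,7 occupied => index 8.
Insert 395: h=1, slot 1 empty => index 1.
Table: [., 395, ., ., ., 621, 456, 753, 764, ., .]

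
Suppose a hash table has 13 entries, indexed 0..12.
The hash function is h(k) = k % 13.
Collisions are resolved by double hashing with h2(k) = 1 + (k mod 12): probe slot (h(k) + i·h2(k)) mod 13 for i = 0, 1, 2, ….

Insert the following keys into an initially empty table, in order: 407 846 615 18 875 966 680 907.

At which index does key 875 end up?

3

407 hashes to 4; slot 4 is free -> place at 4.
846 hashes to 1; slot 1 is free -> place at 1.
615 hashes to 4, h2=4; 4 taken -> place at 8.
18 hashes to 5; slot 5 is free -> place at 5.
875 hashes to 4, h2=12; 4 taken -> place at 3.
966 hashes to 4, h2=7; 4 taken -> place at 11.
680 hashes to 4, h2=9; 4 taken -> place at 0.
907 hashes to 10; slot 10 is free -> place at 10.
Table: [680, 846, ∅, 875, 407, 18, ∅, ∅, 615, ∅, 907, 966, ∅]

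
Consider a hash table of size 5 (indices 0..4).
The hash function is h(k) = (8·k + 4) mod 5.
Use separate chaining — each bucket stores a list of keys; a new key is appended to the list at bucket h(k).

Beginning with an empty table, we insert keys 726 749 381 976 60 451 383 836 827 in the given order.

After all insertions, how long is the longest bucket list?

5

726 → bucket 2
749 → bucket 1
381 → bucket 2 (collision)
976 → bucket 2 (collision)
60 → bucket 4
451 → bucket 2 (collision)
383 → bucket 3
836 → bucket 2 (collision)
827 → bucket 0
Final buckets:
0: 827
1: 749
2: 726 -> 381 -> 976 -> 451 -> 836
3: 383
4: 60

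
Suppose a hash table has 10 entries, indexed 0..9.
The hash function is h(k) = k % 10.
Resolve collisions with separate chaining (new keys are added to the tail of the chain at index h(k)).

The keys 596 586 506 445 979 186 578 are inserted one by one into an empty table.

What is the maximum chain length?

Insert 596: h=6, bucket 6 empty → new chain.
Insert 586: h=6, bucket 6 nonempty → append to chain.
Insert 506: h=6, bucket 6 nonempty → append to chain.
Insert 445: h=5, bucket 5 empty → new chain.
Insert 979: h=9, bucket 9 empty → new chain.
Insert 186: h=6, bucket 6 nonempty → append to chain.
Insert 578: h=8, bucket 8 empty → new chain.
Final buckets:
0: —
1: —
2: —
3: —
4: —
5: 445
6: 596 -> 586 -> 506 -> 186
7: —
8: 578
9: 979

4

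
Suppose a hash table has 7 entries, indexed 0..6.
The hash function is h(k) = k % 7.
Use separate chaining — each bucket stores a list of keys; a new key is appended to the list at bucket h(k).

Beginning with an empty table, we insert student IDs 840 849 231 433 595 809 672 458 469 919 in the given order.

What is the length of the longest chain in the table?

5

Insert 840: h=0, bucket 0 empty → new chain.
Insert 849: h=2, bucket 2 empty → new chain.
Insert 231: h=0, bucket 0 nonempty → append to chain.
Insert 433: h=6, bucket 6 empty → new chain.
Insert 595: h=0, bucket 0 nonempty → append to chain.
Insert 809: h=4, bucket 4 empty → new chain.
Insert 672: h=0, bucket 0 nonempty → append to chain.
Insert 458: h=3, bucket 3 empty → new chain.
Insert 469: h=0, bucket 0 nonempty → append to chain.
Insert 919: h=2, bucket 2 nonempty → append to chain.
Final buckets:
0: 840 -> 231 -> 595 -> 672 -> 469
1: .
2: 849 -> 919
3: 458
4: 809
5: .
6: 433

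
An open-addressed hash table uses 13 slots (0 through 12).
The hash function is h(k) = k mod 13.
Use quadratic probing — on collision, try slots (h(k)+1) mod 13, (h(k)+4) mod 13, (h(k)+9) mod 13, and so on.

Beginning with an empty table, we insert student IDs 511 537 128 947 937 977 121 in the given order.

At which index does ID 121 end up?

8

511: h=4 -> slot 4
537: h=4, probe 4,5 -> slot 5
128: h=11 -> slot 11
947: h=11, probe 11,12 -> slot 12
937: h=1 -> slot 1
977: h=2 -> slot 2
121: h=4, probe 4,5,8 -> slot 8
Table: [∅, 937, 977, ∅, 511, 537, ∅, ∅, 121, ∅, ∅, 128, 947]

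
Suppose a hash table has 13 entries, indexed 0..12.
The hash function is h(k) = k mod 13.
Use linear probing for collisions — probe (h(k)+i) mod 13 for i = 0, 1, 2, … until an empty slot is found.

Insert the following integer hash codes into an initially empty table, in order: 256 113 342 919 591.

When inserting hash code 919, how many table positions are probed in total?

256 hashes to 9; slot 9 is free -> place at 9.
113 hashes to 9; 9 taken -> place at 10.
342 hashes to 4; slot 4 is free -> place at 4.
919 hashes to 9; 9,10 taken -> place at 11.
591 hashes to 6; slot 6 is free -> place at 6.
Table: [—, —, —, —, 342, —, 591, —, —, 256, 113, 919, —]

3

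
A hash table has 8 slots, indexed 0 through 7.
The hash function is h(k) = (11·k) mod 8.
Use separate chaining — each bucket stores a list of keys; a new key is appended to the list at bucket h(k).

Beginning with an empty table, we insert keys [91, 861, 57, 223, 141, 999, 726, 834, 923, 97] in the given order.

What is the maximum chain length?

91 → bucket 1
861 → bucket 7
57 → bucket 3
223 → bucket 5
141 → bucket 7 (collision)
999 → bucket 5 (collision)
726 → bucket 2
834 → bucket 6
923 → bucket 1 (collision)
97 → bucket 3 (collision)
Final buckets:
0: .
1: 91 -> 923
2: 726
3: 57 -> 97
4: .
5: 223 -> 999
6: 834
7: 861 -> 141

2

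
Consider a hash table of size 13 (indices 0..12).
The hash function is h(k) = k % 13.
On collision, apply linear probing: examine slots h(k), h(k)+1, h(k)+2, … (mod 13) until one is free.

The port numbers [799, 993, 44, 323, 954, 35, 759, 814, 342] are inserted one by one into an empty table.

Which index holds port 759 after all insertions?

Insert 799: h=6, slot 6 empty → index 6.
Insert 993: h=5, slot 5 empty → index 5.
Insert 44: h=5, slots 5,6 occupied → index 7.
Insert 323: h=11, slot 11 empty → index 11.
Insert 954: h=5, slots 5,6,7 occupied → index 8.
Insert 35: h=9, slot 9 empty → index 9.
Insert 759: h=5, slots 5,6,7,8,9 occupied → index 10.
Insert 814: h=8, slots 8,9,10,11 occupied → index 12.
Insert 342: h=4, slot 4 empty → index 4.
Table: [_, _, _, _, 342, 993, 799, 44, 954, 35, 759, 323, 814]

10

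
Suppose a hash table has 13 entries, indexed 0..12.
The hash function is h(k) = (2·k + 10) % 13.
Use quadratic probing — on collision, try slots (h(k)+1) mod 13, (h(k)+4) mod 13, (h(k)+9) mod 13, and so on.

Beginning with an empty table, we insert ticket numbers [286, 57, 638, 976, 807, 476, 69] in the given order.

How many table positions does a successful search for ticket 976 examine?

2

286 hashes to 10; slot 10 is free → place at 10.
57 hashes to 7; slot 7 is free → place at 7.
638 hashes to 12; slot 12 is free → place at 12.
976 hashes to 12; 12 taken → place at 0.
807 hashes to 12; 12,0 taken → place at 3.
476 hashes to 0; 0 taken → place at 1.
69 hashes to 5; slot 5 is free → place at 5.
Table: [976, 476, ., 807, ., 69, ., 57, ., ., 286, ., 638]
Lookup 976: h=12, probe 12,0 → found at 0.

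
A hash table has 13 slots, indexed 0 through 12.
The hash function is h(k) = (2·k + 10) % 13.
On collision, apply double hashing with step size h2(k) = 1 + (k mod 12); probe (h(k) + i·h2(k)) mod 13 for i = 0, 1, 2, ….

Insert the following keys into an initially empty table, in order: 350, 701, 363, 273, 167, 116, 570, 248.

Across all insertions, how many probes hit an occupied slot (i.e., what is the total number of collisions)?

8

Insert 350: h=8, slot 8 empty -> index 8.
Insert 701: h=8, h2=6, slot 8 occupied -> index 1.
Insert 363: h=8, h2=4, slot 8 occupied -> index 12.
Insert 273: h=10, slot 10 empty -> index 10.
Insert 167: h=6, slot 6 empty -> index 6.
Insert 116: h=8, h2=9, slot 8 occupied -> index 4.
Insert 570: h=6, h2=7, slot 6 occupied -> index 0.
Insert 248: h=12, h2=9, slots 12,8,4,0 occupied -> index 9.
Table: [570, 701, -, -, 116, -, 167, -, 350, 248, 273, -, 363]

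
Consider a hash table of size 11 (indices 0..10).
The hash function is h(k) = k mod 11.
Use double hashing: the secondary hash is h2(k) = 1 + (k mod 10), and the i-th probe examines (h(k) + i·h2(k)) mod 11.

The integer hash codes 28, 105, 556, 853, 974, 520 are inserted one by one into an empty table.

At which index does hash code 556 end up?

Insert 28: h=6, slot 6 empty → index 6.
Insert 105: h=6, h2=6, slot 6 occupied → index 1.
Insert 556: h=6, h2=7, slot 6 occupied → index 2.
Insert 853: h=6, h2=4, slot 6 occupied → index 10.
Insert 974: h=6, h2=5, slot 6 occupied → index 0.
Insert 520: h=3, slot 3 empty → index 3.
Table: [974, 105, 556, 520, —, —, 28, —, —, —, 853]

2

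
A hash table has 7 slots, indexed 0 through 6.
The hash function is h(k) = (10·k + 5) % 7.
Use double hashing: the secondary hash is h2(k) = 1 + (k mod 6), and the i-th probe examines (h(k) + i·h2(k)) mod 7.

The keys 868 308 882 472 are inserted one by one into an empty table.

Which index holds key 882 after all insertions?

6

868: h=5 → slot 5
308: h=5, h2=3, probe 5,1 → slot 1
882: h=5, h2=1, probe 5,6 → slot 6
472: h=0 → slot 0
Table: [472, 308, ., ., ., 868, 882]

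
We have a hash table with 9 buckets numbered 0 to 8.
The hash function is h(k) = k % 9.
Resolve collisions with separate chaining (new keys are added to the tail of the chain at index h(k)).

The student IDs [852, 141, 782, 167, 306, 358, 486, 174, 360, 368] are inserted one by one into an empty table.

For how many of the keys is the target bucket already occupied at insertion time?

4

852 → bucket 6
141 → bucket 6 (collision)
782 → bucket 8
167 → bucket 5
306 → bucket 0
358 → bucket 7
486 → bucket 0 (collision)
174 → bucket 3
360 → bucket 0 (collision)
368 → bucket 8 (collision)
Final buckets:
0: 306 -> 486 -> 360
1: -
2: -
3: 174
4: -
5: 167
6: 852 -> 141
7: 358
8: 782 -> 368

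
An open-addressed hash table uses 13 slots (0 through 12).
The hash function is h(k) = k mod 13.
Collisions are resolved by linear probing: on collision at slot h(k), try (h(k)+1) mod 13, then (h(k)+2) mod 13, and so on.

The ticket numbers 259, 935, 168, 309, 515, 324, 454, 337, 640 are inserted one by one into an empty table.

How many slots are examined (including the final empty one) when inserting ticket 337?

259: h=12 → slot 12
935: h=12, probe 12,0 → slot 0
168: h=12, probe 12,0,1 → slot 1
309: h=10 → slot 10
515: h=8 → slot 8
324: h=12, probe 12,0,1,2 → slot 2
454: h=12, probe 12,0,1,2,3 → slot 3
337: h=12, probe 12,0,1,2,3,4 → slot 4
640: h=3, probe 3,4,5 → slot 5
Table: [935, 168, 324, 454, 337, 640, —, —, 515, —, 309, —, 259]

6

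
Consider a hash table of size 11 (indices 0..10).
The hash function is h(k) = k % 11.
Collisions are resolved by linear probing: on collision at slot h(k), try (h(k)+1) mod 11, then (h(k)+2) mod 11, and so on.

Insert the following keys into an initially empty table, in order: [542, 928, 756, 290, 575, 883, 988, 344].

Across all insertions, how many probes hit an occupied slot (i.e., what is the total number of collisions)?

Insert 542: h=3, slot 3 empty → index 3.
Insert 928: h=4, slot 4 empty → index 4.
Insert 756: h=8, slot 8 empty → index 8.
Insert 290: h=4, slot 4 occupied → index 5.
Insert 575: h=3, slots 3,4,5 occupied → index 6.
Insert 883: h=3, slots 3,4,5,6 occupied → index 7.
Insert 988: h=9, slot 9 empty → index 9.
Insert 344: h=3, slots 3,4,5,6,7,8,9 occupied → index 10.
Table: [_, _, _, 542, 928, 290, 575, 883, 756, 988, 344]

15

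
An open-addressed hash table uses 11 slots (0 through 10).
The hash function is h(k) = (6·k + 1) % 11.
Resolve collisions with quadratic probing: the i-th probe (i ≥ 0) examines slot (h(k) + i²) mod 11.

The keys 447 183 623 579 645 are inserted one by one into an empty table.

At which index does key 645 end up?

447: h=10 -> slot 10
183: h=10, probe 10,0 -> slot 0
623: h=10, probe 10,0,3 -> slot 3
579: h=10, probe 10,0,3,8 -> slot 8
645: h=10, probe 10,0,3,8,4 -> slot 4
Table: [183, ., ., 623, 645, ., ., ., 579, ., 447]

4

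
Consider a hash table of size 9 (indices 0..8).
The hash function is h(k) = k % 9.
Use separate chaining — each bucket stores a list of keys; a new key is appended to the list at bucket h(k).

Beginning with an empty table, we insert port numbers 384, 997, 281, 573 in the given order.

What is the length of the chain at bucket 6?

2

Insert 384: h=6, bucket 6 empty -> new chain.
Insert 997: h=7, bucket 7 empty -> new chain.
Insert 281: h=2, bucket 2 empty -> new chain.
Insert 573: h=6, bucket 6 nonempty -> append to chain.
Final buckets:
0: —
1: —
2: 281
3: —
4: —
5: —
6: 384 -> 573
7: 997
8: —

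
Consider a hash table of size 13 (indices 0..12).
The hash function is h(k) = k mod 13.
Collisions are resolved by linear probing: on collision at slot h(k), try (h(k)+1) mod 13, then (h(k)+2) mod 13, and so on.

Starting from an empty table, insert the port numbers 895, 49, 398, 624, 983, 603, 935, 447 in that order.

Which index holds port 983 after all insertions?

9

895 hashes to 11; slot 11 is free => place at 11.
49 hashes to 10; slot 10 is free => place at 10.
398 hashes to 8; slot 8 is free => place at 8.
624 hashes to 0; slot 0 is free => place at 0.
983 hashes to 8; 8 taken => place at 9.
603 hashes to 5; slot 5 is free => place at 5.
935 hashes to 12; slot 12 is free => place at 12.
447 hashes to 5; 5 taken => place at 6.
Table: [624, —, —, —, —, 603, 447, —, 398, 983, 49, 895, 935]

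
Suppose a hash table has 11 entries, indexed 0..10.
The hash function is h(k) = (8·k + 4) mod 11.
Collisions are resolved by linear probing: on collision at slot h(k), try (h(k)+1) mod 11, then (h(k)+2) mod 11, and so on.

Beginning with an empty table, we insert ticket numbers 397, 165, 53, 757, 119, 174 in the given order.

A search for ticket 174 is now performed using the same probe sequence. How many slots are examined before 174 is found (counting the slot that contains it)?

397 hashes to 1; slot 1 is free -> place at 1.
165 hashes to 4; slot 4 is free -> place at 4.
53 hashes to 10; slot 10 is free -> place at 10.
757 hashes to 10; 10 taken -> place at 0.
119 hashes to 10; 10,0,1 taken -> place at 2.
174 hashes to 10; 10,0,1,2 taken -> place at 3.
Table: [757, 397, 119, 174, 165, ∅, ∅, ∅, ∅, ∅, 53]
Lookup 174: h=10, probe 10,0,1,2,3 → found at 3.

5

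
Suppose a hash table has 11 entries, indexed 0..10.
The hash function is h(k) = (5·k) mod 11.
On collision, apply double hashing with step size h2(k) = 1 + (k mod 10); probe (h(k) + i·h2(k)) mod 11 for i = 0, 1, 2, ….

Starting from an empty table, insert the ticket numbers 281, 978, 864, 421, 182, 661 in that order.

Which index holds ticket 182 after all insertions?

281: h=8 → slot 8
978: h=6 → slot 6
864: h=8, h2=5, probe 8,2 → slot 2
421: h=4 → slot 4
182: h=8, h2=3, probe 8,0 → slot 0
661: h=5 → slot 5
Table: [182, ∅, 864, ∅, 421, 661, 978, ∅, 281, ∅, ∅]

0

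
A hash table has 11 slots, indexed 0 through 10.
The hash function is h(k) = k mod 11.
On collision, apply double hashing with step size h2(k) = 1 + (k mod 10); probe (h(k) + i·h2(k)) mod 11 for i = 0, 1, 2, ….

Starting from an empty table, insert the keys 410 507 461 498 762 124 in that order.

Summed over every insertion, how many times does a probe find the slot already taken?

6

410 hashes to 3; slot 3 is free -> place at 3.
507 hashes to 1; slot 1 is free -> place at 1.
461 hashes to 10; slot 10 is free -> place at 10.
498 hashes to 3, h2=9; 3,1,10 taken -> place at 8.
762 hashes to 3, h2=3; 3 taken -> place at 6.
124 hashes to 3, h2=5; 3,8 taken -> place at 2.
Table: [-, 507, 124, 410, -, -, 762, -, 498, -, 461]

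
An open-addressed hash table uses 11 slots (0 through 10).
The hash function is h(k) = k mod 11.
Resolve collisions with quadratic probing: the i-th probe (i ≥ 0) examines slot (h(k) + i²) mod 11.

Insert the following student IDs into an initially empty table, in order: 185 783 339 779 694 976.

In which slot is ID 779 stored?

Insert 185: h=9, slot 9 empty -> index 9.
Insert 783: h=2, slot 2 empty -> index 2.
Insert 339: h=9, slot 9 occupied -> index 10.
Insert 779: h=9, slots 9,10,2 occupied -> index 7.
Insert 694: h=1, slot 1 empty -> index 1.
Insert 976: h=8, slot 8 empty -> index 8.
Table: [_, 694, 783, _, _, _, _, 779, 976, 185, 339]

7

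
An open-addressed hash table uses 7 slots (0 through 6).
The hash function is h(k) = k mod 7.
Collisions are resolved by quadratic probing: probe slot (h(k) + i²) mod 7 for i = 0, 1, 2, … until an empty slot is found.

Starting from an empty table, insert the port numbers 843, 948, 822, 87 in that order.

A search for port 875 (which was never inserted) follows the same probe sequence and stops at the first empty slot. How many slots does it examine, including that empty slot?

2

843 hashes to 3; slot 3 is free => place at 3.
948 hashes to 3; 3 taken => place at 4.
822 hashes to 3; 3,4 taken => place at 0.
87 hashes to 3; 3,4,0 taken => place at 5.
Table: [822, -, -, 843, 948, 87, -]
Lookup 875: h=0, probe 0,1 → slot 1 empty, not found.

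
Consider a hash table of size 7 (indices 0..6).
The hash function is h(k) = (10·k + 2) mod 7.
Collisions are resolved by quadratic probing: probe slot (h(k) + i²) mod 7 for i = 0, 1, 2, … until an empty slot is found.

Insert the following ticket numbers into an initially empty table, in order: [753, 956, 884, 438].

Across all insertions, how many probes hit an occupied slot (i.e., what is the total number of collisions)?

753: h=0 → slot 0
956: h=0, probe 0,1 → slot 1
884: h=1, probe 1,2 → slot 2
438: h=0, probe 0,1,4 → slot 4
Table: [753, 956, 884, _, 438, _, _]

4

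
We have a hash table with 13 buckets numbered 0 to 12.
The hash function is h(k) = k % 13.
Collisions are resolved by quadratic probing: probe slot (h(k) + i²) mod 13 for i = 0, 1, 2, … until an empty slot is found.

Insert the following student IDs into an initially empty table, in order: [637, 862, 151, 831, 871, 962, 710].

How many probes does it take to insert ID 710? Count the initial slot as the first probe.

637 hashes to 0; slot 0 is free -> place at 0.
862 hashes to 4; slot 4 is free -> place at 4.
151 hashes to 8; slot 8 is free -> place at 8.
831 hashes to 12; slot 12 is free -> place at 12.
871 hashes to 0; 0 taken -> place at 1.
962 hashes to 0; 0,1,4 taken -> place at 9.
710 hashes to 8; 8,9,12,4 taken -> place at 11.
Table: [637, 871, -, -, 862, -, -, -, 151, 962, -, 710, 831]

5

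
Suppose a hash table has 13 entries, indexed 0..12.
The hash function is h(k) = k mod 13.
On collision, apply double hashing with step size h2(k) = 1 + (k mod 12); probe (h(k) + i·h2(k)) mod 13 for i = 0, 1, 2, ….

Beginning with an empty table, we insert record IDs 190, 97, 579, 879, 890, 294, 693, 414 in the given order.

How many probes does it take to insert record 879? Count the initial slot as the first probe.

2

Insert 190: h=8, slot 8 empty → index 8.
Insert 97: h=6, slot 6 empty → index 6.
Insert 579: h=7, slot 7 empty → index 7.
Insert 879: h=8, h2=4, slot 8 occupied → index 12.
Insert 890: h=6, h2=3, slot 6 occupied → index 9.
Insert 294: h=8, h2=7, slot 8 occupied → index 2.
Insert 693: h=4, slot 4 empty → index 4.
Insert 414: h=11, slot 11 empty → index 11.
Table: [., ., 294, ., 693, ., 97, 579, 190, 890, ., 414, 879]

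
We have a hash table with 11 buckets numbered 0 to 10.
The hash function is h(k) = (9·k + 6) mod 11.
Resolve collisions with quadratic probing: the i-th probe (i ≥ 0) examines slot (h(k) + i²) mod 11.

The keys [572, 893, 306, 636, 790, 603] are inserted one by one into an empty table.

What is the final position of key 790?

Insert 572: h=6, slot 6 empty -> index 6.
Insert 893: h=2, slot 2 empty -> index 2.
Insert 306: h=10, slot 10 empty -> index 10.
Insert 636: h=10, slot 10 occupied -> index 0.
Insert 790: h=10, slots 10,0 occupied -> index 3.
Insert 603: h=10, slots 10,0,3 occupied -> index 8.
Table: [636, ., 893, 790, ., ., 572, ., 603, ., 306]

3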